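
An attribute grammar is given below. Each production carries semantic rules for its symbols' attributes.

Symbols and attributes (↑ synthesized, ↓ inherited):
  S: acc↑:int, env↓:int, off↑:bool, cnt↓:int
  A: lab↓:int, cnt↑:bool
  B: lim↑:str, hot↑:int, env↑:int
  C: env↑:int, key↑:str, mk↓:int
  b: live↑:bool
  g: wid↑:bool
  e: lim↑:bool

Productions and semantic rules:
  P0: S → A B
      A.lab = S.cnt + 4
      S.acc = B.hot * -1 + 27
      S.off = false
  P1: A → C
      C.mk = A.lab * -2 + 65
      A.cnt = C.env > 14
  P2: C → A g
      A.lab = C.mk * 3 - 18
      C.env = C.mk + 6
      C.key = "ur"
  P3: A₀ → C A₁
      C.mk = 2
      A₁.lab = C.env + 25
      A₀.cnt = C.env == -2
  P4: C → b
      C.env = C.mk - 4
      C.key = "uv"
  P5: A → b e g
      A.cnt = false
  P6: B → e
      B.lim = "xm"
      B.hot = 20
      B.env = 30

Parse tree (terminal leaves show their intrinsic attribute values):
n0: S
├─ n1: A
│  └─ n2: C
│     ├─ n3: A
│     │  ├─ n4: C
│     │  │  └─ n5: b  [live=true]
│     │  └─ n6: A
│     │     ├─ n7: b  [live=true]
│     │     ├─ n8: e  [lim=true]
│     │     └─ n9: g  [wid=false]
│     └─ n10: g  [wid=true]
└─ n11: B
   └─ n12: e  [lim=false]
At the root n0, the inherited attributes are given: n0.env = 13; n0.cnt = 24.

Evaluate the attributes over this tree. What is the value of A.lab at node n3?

9

1. n0.env = 13  [given at root]
2. n0.cnt = 24  [given at root]
3. n1.lab = 28  [S.cnt + 4]
4. n2.mk = 9  [A.lab * -2 + 65]
5. n3.lab = 9  [C.mk * 3 - 18]
6. n4.mk = 2  [2]
7. n5.live = true  [terminal]
8. n4.env = -2  [C.mk - 4]
9. n4.key = "uv"  ["uv"]
10. n6.lab = 23  [C.env + 25]
11. n7.live = true  [terminal]
12. n8.lim = true  [terminal]
13. n9.wid = false  [terminal]
14. n6.cnt = false  [false]
15. n3.cnt = true  [C.env == -2]
16. n10.wid = true  [terminal]
17. n2.env = 15  [C.mk + 6]
18. n2.key = "ur"  ["ur"]
19. n1.cnt = true  [C.env > 14]
20. n12.lim = false  [terminal]
21. n11.lim = "xm"  ["xm"]
22. n11.hot = 20  [20]
23. n11.env = 30  [30]
24. n0.acc = 7  [B.hot * -1 + 27]
25. n0.off = false  [false]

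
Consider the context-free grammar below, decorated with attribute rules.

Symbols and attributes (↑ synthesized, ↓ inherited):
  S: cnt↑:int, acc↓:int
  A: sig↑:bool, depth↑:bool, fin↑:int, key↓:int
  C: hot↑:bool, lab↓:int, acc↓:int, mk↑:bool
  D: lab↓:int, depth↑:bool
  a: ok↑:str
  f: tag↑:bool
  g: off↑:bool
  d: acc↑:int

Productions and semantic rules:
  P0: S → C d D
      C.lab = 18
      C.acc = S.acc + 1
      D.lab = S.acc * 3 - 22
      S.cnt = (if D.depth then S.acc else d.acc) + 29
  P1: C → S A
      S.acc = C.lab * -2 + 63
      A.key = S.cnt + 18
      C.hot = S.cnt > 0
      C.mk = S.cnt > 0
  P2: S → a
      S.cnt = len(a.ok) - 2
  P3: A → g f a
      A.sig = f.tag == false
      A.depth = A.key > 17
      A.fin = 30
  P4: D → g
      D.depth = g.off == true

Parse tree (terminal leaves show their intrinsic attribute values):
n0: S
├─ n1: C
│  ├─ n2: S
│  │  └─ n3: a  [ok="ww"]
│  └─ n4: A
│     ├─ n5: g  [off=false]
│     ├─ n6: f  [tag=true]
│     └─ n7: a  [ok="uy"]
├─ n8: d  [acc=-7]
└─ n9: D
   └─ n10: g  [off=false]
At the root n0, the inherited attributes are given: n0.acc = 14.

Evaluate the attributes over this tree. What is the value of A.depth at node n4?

true

1. n0.acc = 14  [given at root]
2. n1.lab = 18  [18]
3. n1.acc = 15  [S.acc + 1]
4. n2.acc = 27  [C.lab * -2 + 63]
5. n3.ok = "ww"  [terminal]
6. n2.cnt = 0  [len(a.ok) - 2]
7. n4.key = 18  [S.cnt + 18]
8. n5.off = false  [terminal]
9. n6.tag = true  [terminal]
10. n7.ok = "uy"  [terminal]
11. n4.sig = false  [f.tag == false]
12. n4.depth = true  [A.key > 17]
13. n4.fin = 30  [30]
14. n1.hot = false  [S.cnt > 0]
15. n1.mk = false  [S.cnt > 0]
16. n8.acc = -7  [terminal]
17. n9.lab = 20  [S.acc * 3 - 22]
18. n10.off = false  [terminal]
19. n9.depth = false  [g.off == true]
20. n0.cnt = 22  [(if D.depth then S.acc else d.acc) + 29]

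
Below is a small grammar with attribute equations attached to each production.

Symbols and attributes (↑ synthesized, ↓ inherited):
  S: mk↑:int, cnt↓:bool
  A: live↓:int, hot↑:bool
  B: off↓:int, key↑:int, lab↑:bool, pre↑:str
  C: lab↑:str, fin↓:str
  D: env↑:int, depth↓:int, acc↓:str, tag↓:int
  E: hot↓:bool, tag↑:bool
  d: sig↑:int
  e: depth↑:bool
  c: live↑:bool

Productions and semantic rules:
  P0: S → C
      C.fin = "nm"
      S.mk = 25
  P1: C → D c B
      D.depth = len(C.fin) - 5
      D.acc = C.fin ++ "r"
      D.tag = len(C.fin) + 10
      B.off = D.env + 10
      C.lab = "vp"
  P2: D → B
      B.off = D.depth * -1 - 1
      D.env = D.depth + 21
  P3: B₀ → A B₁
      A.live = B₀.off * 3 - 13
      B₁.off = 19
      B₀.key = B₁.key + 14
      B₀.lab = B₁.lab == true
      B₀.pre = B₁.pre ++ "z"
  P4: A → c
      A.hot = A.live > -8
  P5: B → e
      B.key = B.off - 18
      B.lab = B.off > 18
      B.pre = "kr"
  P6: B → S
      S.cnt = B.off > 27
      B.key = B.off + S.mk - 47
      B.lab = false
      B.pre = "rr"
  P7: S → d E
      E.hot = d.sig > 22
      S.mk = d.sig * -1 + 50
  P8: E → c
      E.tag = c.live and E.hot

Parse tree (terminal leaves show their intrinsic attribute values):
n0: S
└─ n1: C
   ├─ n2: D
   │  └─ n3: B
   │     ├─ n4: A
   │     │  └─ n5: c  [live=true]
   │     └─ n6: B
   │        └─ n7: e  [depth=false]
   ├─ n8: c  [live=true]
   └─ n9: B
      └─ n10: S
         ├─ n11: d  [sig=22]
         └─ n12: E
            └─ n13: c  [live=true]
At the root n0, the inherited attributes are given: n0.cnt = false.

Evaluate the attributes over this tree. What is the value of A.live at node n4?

1. n0.cnt = false  [given at root]
2. n1.fin = "nm"  ["nm"]
3. n2.depth = -3  [len(C.fin) - 5]
4. n2.acc = "nmr"  [C.fin ++ "r"]
5. n2.tag = 12  [len(C.fin) + 10]
6. n3.off = 2  [D.depth * -1 - 1]
7. n4.live = -7  [B₀.off * 3 - 13]
8. n5.live = true  [terminal]
9. n4.hot = true  [A.live > -8]
10. n6.off = 19  [19]
11. n7.depth = false  [terminal]
12. n6.key = 1  [B.off - 18]
13. n6.lab = true  [B.off > 18]
14. n6.pre = "kr"  ["kr"]
15. n3.key = 15  [B₁.key + 14]
16. n3.lab = true  [B₁.lab == true]
17. n3.pre = "krz"  [B₁.pre ++ "z"]
18. n2.env = 18  [D.depth + 21]
19. n8.live = true  [terminal]
20. n9.off = 28  [D.env + 10]
21. n10.cnt = true  [B.off > 27]
22. n11.sig = 22  [terminal]
23. n12.hot = false  [d.sig > 22]
24. n13.live = true  [terminal]
25. n12.tag = false  [c.live and E.hot]
26. n10.mk = 28  [d.sig * -1 + 50]
27. n9.key = 9  [B.off + S.mk - 47]
28. n9.lab = false  [false]
29. n9.pre = "rr"  ["rr"]
30. n1.lab = "vp"  ["vp"]
31. n0.mk = 25  [25]

-7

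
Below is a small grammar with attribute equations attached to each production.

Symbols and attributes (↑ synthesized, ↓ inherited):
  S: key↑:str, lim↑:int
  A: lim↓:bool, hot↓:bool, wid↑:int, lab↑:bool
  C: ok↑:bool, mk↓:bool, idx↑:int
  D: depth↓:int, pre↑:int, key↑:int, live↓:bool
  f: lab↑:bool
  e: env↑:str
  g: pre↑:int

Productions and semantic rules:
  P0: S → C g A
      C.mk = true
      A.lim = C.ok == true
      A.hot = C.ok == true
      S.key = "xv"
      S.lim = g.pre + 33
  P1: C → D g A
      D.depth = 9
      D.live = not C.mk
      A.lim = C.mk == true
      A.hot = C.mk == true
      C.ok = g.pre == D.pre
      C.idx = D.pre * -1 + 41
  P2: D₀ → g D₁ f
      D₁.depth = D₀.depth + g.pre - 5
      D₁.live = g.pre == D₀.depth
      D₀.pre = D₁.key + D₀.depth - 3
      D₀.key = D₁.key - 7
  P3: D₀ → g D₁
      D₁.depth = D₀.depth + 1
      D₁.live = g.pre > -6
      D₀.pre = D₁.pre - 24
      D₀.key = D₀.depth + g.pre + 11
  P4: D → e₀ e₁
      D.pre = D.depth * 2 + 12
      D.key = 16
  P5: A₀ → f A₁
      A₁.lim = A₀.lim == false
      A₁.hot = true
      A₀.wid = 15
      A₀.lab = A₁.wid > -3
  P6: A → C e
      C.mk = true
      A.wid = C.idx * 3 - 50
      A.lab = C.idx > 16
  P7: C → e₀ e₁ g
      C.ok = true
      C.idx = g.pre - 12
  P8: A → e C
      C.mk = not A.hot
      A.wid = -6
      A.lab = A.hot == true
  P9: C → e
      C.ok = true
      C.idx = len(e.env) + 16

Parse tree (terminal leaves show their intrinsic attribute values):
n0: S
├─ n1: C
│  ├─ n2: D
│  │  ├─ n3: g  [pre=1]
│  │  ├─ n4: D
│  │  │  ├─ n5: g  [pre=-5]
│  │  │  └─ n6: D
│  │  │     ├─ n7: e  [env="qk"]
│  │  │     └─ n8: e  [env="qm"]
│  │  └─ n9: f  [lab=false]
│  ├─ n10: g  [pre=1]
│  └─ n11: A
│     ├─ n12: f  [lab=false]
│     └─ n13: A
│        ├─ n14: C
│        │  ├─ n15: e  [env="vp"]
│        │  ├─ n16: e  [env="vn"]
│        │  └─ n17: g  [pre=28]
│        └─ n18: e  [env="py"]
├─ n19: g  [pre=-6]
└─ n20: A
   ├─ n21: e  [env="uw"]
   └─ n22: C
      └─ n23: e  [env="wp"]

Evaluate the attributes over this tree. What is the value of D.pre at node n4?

1. n1.mk = true  [true]
2. n2.depth = 9  [9]
3. n2.live = false  [not C.mk]
4. n3.pre = 1  [terminal]
5. n4.depth = 5  [D₀.depth + g.pre - 5]
6. n4.live = false  [g.pre == D₀.depth]
7. n5.pre = -5  [terminal]
8. n6.depth = 6  [D₀.depth + 1]
9. n6.live = true  [g.pre > -6]
10. n7.env = "qk"  [terminal]
11. n8.env = "qm"  [terminal]
12. n6.pre = 24  [D.depth * 2 + 12]
13. n6.key = 16  [16]
14. n4.pre = 0  [D₁.pre - 24]
15. n4.key = 11  [D₀.depth + g.pre + 11]
16. n9.lab = false  [terminal]
17. n2.pre = 17  [D₁.key + D₀.depth - 3]
18. n2.key = 4  [D₁.key - 7]
19. n10.pre = 1  [terminal]
20. n11.lim = true  [C.mk == true]
21. n11.hot = true  [C.mk == true]
22. n12.lab = false  [terminal]
23. n13.lim = false  [A₀.lim == false]
24. n13.hot = true  [true]
25. n14.mk = true  [true]
26. n15.env = "vp"  [terminal]
27. n16.env = "vn"  [terminal]
28. n17.pre = 28  [terminal]
29. n14.ok = true  [true]
30. n14.idx = 16  [g.pre - 12]
31. n18.env = "py"  [terminal]
32. n13.wid = -2  [C.idx * 3 - 50]
33. n13.lab = false  [C.idx > 16]
34. n11.wid = 15  [15]
35. n11.lab = true  [A₁.wid > -3]
36. n1.ok = false  [g.pre == D.pre]
37. n1.idx = 24  [D.pre * -1 + 41]
38. n19.pre = -6  [terminal]
39. n20.lim = false  [C.ok == true]
40. n20.hot = false  [C.ok == true]
41. n21.env = "uw"  [terminal]
42. n22.mk = true  [not A.hot]
43. n23.env = "wp"  [terminal]
44. n22.ok = true  [true]
45. n22.idx = 18  [len(e.env) + 16]
46. n20.wid = -6  [-6]
47. n20.lab = false  [A.hot == true]
48. n0.key = "xv"  ["xv"]
49. n0.lim = 27  [g.pre + 33]

0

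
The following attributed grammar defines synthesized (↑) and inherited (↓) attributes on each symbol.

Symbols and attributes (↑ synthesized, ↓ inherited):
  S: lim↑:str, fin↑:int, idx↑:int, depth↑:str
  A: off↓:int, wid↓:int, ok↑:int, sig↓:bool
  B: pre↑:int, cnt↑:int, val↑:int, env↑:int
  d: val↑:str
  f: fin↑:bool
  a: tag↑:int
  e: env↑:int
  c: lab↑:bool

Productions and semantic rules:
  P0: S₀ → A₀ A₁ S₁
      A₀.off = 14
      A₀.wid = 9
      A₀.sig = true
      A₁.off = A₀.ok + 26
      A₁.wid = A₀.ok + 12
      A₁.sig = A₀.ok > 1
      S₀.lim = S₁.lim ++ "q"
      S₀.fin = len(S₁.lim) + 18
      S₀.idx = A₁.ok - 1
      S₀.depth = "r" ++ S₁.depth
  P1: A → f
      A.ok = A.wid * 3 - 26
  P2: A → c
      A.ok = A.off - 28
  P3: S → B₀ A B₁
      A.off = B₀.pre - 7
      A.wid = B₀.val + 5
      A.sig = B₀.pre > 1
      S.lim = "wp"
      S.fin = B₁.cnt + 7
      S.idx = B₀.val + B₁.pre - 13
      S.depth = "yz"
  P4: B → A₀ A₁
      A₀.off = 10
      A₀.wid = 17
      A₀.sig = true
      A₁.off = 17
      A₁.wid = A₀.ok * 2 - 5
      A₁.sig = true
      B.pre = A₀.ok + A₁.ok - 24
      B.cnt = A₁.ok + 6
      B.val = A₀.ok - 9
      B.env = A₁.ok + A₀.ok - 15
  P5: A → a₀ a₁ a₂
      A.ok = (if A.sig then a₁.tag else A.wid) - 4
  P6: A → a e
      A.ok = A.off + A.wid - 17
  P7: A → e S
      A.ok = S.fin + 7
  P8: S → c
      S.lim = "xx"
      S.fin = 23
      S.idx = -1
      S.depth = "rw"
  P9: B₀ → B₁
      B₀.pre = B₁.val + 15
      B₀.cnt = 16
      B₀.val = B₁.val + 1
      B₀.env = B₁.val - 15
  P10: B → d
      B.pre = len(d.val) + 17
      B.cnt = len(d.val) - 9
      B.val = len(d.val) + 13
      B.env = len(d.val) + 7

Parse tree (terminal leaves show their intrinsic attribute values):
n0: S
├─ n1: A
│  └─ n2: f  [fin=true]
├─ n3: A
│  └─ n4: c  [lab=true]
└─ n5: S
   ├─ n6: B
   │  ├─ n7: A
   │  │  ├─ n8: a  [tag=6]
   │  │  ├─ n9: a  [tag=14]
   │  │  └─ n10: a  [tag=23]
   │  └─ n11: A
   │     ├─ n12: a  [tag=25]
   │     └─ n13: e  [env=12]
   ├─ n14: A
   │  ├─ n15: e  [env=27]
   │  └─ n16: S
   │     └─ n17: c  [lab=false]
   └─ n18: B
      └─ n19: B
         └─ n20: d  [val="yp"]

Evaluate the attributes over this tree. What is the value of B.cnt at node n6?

1. n1.off = 14  [14]
2. n1.wid = 9  [9]
3. n1.sig = true  [true]
4. n2.fin = true  [terminal]
5. n1.ok = 1  [A.wid * 3 - 26]
6. n3.off = 27  [A₀.ok + 26]
7. n3.wid = 13  [A₀.ok + 12]
8. n3.sig = false  [A₀.ok > 1]
9. n4.lab = true  [terminal]
10. n3.ok = -1  [A.off - 28]
11. n7.off = 10  [10]
12. n7.wid = 17  [17]
13. n7.sig = true  [true]
14. n8.tag = 6  [terminal]
15. n9.tag = 14  [terminal]
16. n10.tag = 23  [terminal]
17. n7.ok = 10  [(if A.sig then a₁.tag else A.wid) - 4]
18. n11.off = 17  [17]
19. n11.wid = 15  [A₀.ok * 2 - 5]
20. n11.sig = true  [true]
21. n12.tag = 25  [terminal]
22. n13.env = 12  [terminal]
23. n11.ok = 15  [A.off + A.wid - 17]
24. n6.pre = 1  [A₀.ok + A₁.ok - 24]
25. n6.cnt = 21  [A₁.ok + 6]
26. n6.val = 1  [A₀.ok - 9]
27. n6.env = 10  [A₁.ok + A₀.ok - 15]
28. n14.off = -6  [B₀.pre - 7]
29. n14.wid = 6  [B₀.val + 5]
30. n14.sig = false  [B₀.pre > 1]
31. n15.env = 27  [terminal]
32. n17.lab = false  [terminal]
33. n16.lim = "xx"  ["xx"]
34. n16.fin = 23  [23]
35. n16.idx = -1  [-1]
36. n16.depth = "rw"  ["rw"]
37. n14.ok = 30  [S.fin + 7]
38. n20.val = "yp"  [terminal]
39. n19.pre = 19  [len(d.val) + 17]
40. n19.cnt = -7  [len(d.val) - 9]
41. n19.val = 15  [len(d.val) + 13]
42. n19.env = 9  [len(d.val) + 7]
43. n18.pre = 30  [B₁.val + 15]
44. n18.cnt = 16  [16]
45. n18.val = 16  [B₁.val + 1]
46. n18.env = 0  [B₁.val - 15]
47. n5.lim = "wp"  ["wp"]
48. n5.fin = 23  [B₁.cnt + 7]
49. n5.idx = 18  [B₀.val + B₁.pre - 13]
50. n5.depth = "yz"  ["yz"]
51. n0.lim = "wpq"  [S₁.lim ++ "q"]
52. n0.fin = 20  [len(S₁.lim) + 18]
53. n0.idx = -2  [A₁.ok - 1]
54. n0.depth = "ryz"  ["r" ++ S₁.depth]

21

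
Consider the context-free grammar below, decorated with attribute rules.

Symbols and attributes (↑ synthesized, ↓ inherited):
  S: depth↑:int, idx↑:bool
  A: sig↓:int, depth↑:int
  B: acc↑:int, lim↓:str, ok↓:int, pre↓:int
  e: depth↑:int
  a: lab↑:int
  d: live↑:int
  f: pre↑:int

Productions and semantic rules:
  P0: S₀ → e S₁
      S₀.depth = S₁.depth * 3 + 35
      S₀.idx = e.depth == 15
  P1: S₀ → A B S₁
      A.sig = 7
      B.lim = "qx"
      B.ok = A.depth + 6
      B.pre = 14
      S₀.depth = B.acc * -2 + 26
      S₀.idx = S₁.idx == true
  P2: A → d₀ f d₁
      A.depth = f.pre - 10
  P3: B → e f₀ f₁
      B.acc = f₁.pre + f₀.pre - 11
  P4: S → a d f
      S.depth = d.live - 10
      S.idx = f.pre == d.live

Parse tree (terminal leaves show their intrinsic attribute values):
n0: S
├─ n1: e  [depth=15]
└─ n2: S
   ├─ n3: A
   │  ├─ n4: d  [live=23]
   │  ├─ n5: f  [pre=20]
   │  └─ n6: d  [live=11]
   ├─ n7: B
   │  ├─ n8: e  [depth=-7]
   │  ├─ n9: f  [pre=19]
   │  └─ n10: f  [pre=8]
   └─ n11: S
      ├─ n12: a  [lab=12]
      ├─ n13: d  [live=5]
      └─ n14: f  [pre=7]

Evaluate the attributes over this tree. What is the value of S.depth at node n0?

1. n1.depth = 15  [terminal]
2. n3.sig = 7  [7]
3. n4.live = 23  [terminal]
4. n5.pre = 20  [terminal]
5. n6.live = 11  [terminal]
6. n3.depth = 10  [f.pre - 10]
7. n7.lim = "qx"  ["qx"]
8. n7.ok = 16  [A.depth + 6]
9. n7.pre = 14  [14]
10. n8.depth = -7  [terminal]
11. n9.pre = 19  [terminal]
12. n10.pre = 8  [terminal]
13. n7.acc = 16  [f₁.pre + f₀.pre - 11]
14. n12.lab = 12  [terminal]
15. n13.live = 5  [terminal]
16. n14.pre = 7  [terminal]
17. n11.depth = -5  [d.live - 10]
18. n11.idx = false  [f.pre == d.live]
19. n2.depth = -6  [B.acc * -2 + 26]
20. n2.idx = false  [S₁.idx == true]
21. n0.depth = 17  [S₁.depth * 3 + 35]
22. n0.idx = true  [e.depth == 15]

17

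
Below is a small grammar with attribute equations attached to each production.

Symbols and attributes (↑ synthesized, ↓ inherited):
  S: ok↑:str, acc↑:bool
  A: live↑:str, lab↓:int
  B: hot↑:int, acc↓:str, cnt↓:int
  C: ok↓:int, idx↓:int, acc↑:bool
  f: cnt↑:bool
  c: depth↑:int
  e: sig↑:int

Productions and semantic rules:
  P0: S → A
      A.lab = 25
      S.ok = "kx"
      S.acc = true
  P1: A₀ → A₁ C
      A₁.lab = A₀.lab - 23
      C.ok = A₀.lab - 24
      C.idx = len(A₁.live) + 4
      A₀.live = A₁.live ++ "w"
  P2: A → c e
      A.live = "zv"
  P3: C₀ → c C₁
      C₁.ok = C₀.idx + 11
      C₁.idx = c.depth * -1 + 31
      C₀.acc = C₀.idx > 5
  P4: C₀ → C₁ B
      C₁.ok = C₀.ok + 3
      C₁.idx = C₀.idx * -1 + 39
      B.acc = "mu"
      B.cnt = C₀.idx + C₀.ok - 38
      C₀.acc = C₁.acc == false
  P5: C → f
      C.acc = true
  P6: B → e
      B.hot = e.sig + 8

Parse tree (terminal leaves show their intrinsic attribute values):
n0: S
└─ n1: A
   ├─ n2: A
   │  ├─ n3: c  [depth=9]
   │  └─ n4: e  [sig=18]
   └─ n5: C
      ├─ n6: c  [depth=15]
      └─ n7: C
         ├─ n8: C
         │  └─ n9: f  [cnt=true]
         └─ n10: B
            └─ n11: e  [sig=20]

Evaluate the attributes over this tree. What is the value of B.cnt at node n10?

-5

1. n1.lab = 25  [25]
2. n2.lab = 2  [A₀.lab - 23]
3. n3.depth = 9  [terminal]
4. n4.sig = 18  [terminal]
5. n2.live = "zv"  ["zv"]
6. n5.ok = 1  [A₀.lab - 24]
7. n5.idx = 6  [len(A₁.live) + 4]
8. n6.depth = 15  [terminal]
9. n7.ok = 17  [C₀.idx + 11]
10. n7.idx = 16  [c.depth * -1 + 31]
11. n8.ok = 20  [C₀.ok + 3]
12. n8.idx = 23  [C₀.idx * -1 + 39]
13. n9.cnt = true  [terminal]
14. n8.acc = true  [true]
15. n10.acc = "mu"  ["mu"]
16. n10.cnt = -5  [C₀.idx + C₀.ok - 38]
17. n11.sig = 20  [terminal]
18. n10.hot = 28  [e.sig + 8]
19. n7.acc = false  [C₁.acc == false]
20. n5.acc = true  [C₀.idx > 5]
21. n1.live = "zvw"  [A₁.live ++ "w"]
22. n0.ok = "kx"  ["kx"]
23. n0.acc = true  [true]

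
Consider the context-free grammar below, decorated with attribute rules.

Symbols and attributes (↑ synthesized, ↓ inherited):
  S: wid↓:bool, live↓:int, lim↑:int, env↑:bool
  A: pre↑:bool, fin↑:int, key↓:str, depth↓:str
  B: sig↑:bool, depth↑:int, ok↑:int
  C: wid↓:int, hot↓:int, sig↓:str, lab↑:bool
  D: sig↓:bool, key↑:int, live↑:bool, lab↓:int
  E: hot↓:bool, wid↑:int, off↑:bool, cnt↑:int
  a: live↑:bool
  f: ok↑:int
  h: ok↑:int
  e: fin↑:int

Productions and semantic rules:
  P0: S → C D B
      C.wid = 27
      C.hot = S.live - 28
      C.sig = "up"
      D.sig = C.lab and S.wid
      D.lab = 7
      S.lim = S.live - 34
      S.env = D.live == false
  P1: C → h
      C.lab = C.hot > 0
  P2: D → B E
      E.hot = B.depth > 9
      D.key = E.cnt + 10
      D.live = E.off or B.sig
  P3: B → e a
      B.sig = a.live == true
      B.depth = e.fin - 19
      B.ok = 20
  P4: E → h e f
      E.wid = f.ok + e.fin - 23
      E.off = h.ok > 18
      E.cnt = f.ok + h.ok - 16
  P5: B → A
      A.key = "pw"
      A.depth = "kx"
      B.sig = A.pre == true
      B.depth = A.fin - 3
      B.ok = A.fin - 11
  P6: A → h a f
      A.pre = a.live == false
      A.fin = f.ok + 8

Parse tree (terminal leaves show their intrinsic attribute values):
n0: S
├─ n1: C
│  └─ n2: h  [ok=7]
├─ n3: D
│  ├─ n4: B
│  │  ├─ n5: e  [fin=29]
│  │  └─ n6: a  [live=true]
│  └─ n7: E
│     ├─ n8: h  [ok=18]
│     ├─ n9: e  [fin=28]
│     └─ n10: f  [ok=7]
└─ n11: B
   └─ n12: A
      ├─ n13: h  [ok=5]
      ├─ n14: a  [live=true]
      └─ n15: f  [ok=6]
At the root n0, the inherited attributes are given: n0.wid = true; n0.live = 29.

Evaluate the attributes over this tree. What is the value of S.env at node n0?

false

1. n0.wid = true  [given at root]
2. n0.live = 29  [given at root]
3. n1.wid = 27  [27]
4. n1.hot = 1  [S.live - 28]
5. n1.sig = "up"  ["up"]
6. n2.ok = 7  [terminal]
7. n1.lab = true  [C.hot > 0]
8. n3.sig = true  [C.lab and S.wid]
9. n3.lab = 7  [7]
10. n5.fin = 29  [terminal]
11. n6.live = true  [terminal]
12. n4.sig = true  [a.live == true]
13. n4.depth = 10  [e.fin - 19]
14. n4.ok = 20  [20]
15. n7.hot = true  [B.depth > 9]
16. n8.ok = 18  [terminal]
17. n9.fin = 28  [terminal]
18. n10.ok = 7  [terminal]
19. n7.wid = 12  [f.ok + e.fin - 23]
20. n7.off = false  [h.ok > 18]
21. n7.cnt = 9  [f.ok + h.ok - 16]
22. n3.key = 19  [E.cnt + 10]
23. n3.live = true  [E.off or B.sig]
24. n12.key = "pw"  ["pw"]
25. n12.depth = "kx"  ["kx"]
26. n13.ok = 5  [terminal]
27. n14.live = true  [terminal]
28. n15.ok = 6  [terminal]
29. n12.pre = false  [a.live == false]
30. n12.fin = 14  [f.ok + 8]
31. n11.sig = false  [A.pre == true]
32. n11.depth = 11  [A.fin - 3]
33. n11.ok = 3  [A.fin - 11]
34. n0.lim = -5  [S.live - 34]
35. n0.env = false  [D.live == false]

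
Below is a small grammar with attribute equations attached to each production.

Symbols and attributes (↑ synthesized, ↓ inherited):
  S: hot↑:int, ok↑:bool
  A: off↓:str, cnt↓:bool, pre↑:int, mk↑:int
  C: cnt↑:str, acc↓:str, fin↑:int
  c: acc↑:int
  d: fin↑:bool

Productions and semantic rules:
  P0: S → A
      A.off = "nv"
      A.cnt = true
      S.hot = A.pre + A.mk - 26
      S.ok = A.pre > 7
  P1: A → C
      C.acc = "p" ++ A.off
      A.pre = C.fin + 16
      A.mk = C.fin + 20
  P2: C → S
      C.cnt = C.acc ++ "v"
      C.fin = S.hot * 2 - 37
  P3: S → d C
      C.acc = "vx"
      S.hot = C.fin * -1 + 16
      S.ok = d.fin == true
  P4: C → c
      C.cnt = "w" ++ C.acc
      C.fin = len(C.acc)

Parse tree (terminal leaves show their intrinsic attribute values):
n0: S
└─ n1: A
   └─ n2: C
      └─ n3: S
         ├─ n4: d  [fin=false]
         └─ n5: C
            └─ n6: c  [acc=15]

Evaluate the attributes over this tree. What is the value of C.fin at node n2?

1. n1.off = "nv"  ["nv"]
2. n1.cnt = true  [true]
3. n2.acc = "pnv"  ["p" ++ A.off]
4. n4.fin = false  [terminal]
5. n5.acc = "vx"  ["vx"]
6. n6.acc = 15  [terminal]
7. n5.cnt = "wvx"  ["w" ++ C.acc]
8. n5.fin = 2  [len(C.acc)]
9. n3.hot = 14  [C.fin * -1 + 16]
10. n3.ok = false  [d.fin == true]
11. n2.cnt = "pnvv"  [C.acc ++ "v"]
12. n2.fin = -9  [S.hot * 2 - 37]
13. n1.pre = 7  [C.fin + 16]
14. n1.mk = 11  [C.fin + 20]
15. n0.hot = -8  [A.pre + A.mk - 26]
16. n0.ok = false  [A.pre > 7]

-9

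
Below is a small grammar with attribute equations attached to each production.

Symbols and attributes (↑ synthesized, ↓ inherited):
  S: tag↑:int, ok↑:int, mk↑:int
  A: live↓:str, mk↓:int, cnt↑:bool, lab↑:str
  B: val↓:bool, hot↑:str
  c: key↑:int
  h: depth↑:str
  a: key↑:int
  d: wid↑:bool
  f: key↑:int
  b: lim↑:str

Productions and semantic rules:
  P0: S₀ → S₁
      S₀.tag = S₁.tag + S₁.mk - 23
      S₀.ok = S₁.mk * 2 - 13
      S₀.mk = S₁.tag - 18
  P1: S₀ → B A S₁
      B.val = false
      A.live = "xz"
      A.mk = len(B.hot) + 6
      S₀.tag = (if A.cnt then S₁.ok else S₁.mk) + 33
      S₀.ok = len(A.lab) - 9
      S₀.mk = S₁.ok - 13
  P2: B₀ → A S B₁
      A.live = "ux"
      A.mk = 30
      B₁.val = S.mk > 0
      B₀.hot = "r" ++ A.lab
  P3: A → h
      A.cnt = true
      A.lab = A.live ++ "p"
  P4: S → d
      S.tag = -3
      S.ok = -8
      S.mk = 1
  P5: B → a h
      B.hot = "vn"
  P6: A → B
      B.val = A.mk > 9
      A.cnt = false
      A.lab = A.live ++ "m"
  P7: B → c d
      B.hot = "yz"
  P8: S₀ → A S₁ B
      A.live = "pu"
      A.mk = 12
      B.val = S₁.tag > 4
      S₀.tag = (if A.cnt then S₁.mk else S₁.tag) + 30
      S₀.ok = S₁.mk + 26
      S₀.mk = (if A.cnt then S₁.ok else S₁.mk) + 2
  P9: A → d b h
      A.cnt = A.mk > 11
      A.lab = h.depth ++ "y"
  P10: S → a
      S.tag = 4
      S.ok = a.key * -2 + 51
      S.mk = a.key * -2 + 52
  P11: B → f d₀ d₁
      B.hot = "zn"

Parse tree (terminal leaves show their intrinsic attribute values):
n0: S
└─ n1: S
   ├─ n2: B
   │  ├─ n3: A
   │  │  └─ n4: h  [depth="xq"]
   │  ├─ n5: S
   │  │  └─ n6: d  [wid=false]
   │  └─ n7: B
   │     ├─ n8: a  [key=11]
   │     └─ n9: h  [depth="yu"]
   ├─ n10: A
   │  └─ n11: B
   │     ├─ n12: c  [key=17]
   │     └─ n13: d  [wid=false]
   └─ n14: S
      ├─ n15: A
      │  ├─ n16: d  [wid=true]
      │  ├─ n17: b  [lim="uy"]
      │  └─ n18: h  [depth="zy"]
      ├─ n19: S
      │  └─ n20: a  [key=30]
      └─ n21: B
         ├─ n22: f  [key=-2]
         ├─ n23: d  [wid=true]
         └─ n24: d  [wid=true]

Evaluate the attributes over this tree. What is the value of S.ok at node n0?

-3

1. n2.val = false  [false]
2. n3.live = "ux"  ["ux"]
3. n3.mk = 30  [30]
4. n4.depth = "xq"  [terminal]
5. n3.cnt = true  [true]
6. n3.lab = "uxp"  [A.live ++ "p"]
7. n6.wid = false  [terminal]
8. n5.tag = -3  [-3]
9. n5.ok = -8  [-8]
10. n5.mk = 1  [1]
11. n7.val = true  [S.mk > 0]
12. n8.key = 11  [terminal]
13. n9.depth = "yu"  [terminal]
14. n7.hot = "vn"  ["vn"]
15. n2.hot = "ruxp"  ["r" ++ A.lab]
16. n10.live = "xz"  ["xz"]
17. n10.mk = 10  [len(B.hot) + 6]
18. n11.val = true  [A.mk > 9]
19. n12.key = 17  [terminal]
20. n13.wid = false  [terminal]
21. n11.hot = "yz"  ["yz"]
22. n10.cnt = false  [false]
23. n10.lab = "xzm"  [A.live ++ "m"]
24. n15.live = "pu"  ["pu"]
25. n15.mk = 12  [12]
26. n16.wid = true  [terminal]
27. n17.lim = "uy"  [terminal]
28. n18.depth = "zy"  [terminal]
29. n15.cnt = true  [A.mk > 11]
30. n15.lab = "zyy"  [h.depth ++ "y"]
31. n20.key = 30  [terminal]
32. n19.tag = 4  [4]
33. n19.ok = -9  [a.key * -2 + 51]
34. n19.mk = -8  [a.key * -2 + 52]
35. n21.val = false  [S₁.tag > 4]
36. n22.key = -2  [terminal]
37. n23.wid = true  [terminal]
38. n24.wid = true  [terminal]
39. n21.hot = "zn"  ["zn"]
40. n14.tag = 22  [(if A.cnt then S₁.mk else S₁.tag) + 30]
41. n14.ok = 18  [S₁.mk + 26]
42. n14.mk = -7  [(if A.cnt then S₁.ok else S₁.mk) + 2]
43. n1.tag = 26  [(if A.cnt then S₁.ok else S₁.mk) + 33]
44. n1.ok = -6  [len(A.lab) - 9]
45. n1.mk = 5  [S₁.ok - 13]
46. n0.tag = 8  [S₁.tag + S₁.mk - 23]
47. n0.ok = -3  [S₁.mk * 2 - 13]
48. n0.mk = 8  [S₁.tag - 18]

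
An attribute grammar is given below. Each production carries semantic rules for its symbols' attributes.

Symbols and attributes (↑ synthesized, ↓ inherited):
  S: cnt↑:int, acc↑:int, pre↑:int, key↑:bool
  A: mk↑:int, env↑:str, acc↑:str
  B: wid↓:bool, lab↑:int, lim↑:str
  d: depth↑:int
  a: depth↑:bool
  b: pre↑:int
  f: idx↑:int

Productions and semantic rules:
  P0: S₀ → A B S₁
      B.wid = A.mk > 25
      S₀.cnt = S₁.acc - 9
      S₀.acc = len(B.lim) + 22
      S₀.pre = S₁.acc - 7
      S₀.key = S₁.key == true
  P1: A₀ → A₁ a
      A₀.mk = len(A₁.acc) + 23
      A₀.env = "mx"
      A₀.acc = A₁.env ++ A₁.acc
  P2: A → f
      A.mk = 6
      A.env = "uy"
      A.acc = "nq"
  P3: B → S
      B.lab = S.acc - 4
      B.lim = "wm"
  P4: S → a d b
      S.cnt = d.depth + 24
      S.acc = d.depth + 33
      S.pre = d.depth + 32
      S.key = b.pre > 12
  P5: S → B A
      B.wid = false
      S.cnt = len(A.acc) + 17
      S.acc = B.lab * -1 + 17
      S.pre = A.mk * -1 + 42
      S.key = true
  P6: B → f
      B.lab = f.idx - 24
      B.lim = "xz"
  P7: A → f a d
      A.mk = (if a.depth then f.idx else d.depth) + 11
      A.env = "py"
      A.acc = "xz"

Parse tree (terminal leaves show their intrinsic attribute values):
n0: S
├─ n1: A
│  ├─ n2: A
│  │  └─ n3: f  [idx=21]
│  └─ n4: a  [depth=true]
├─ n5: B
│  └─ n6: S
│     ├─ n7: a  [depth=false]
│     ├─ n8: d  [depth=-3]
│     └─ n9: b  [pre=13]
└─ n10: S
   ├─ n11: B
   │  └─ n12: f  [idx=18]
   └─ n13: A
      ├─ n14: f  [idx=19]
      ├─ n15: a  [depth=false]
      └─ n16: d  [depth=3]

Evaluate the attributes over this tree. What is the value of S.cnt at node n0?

14

1. n3.idx = 21  [terminal]
2. n2.mk = 6  [6]
3. n2.env = "uy"  ["uy"]
4. n2.acc = "nq"  ["nq"]
5. n4.depth = true  [terminal]
6. n1.mk = 25  [len(A₁.acc) + 23]
7. n1.env = "mx"  ["mx"]
8. n1.acc = "uynq"  [A₁.env ++ A₁.acc]
9. n5.wid = false  [A.mk > 25]
10. n7.depth = false  [terminal]
11. n8.depth = -3  [terminal]
12. n9.pre = 13  [terminal]
13. n6.cnt = 21  [d.depth + 24]
14. n6.acc = 30  [d.depth + 33]
15. n6.pre = 29  [d.depth + 32]
16. n6.key = true  [b.pre > 12]
17. n5.lab = 26  [S.acc - 4]
18. n5.lim = "wm"  ["wm"]
19. n11.wid = false  [false]
20. n12.idx = 18  [terminal]
21. n11.lab = -6  [f.idx - 24]
22. n11.lim = "xz"  ["xz"]
23. n14.idx = 19  [terminal]
24. n15.depth = false  [terminal]
25. n16.depth = 3  [terminal]
26. n13.mk = 14  [(if a.depth then f.idx else d.depth) + 11]
27. n13.env = "py"  ["py"]
28. n13.acc = "xz"  ["xz"]
29. n10.cnt = 19  [len(A.acc) + 17]
30. n10.acc = 23  [B.lab * -1 + 17]
31. n10.pre = 28  [A.mk * -1 + 42]
32. n10.key = true  [true]
33. n0.cnt = 14  [S₁.acc - 9]
34. n0.acc = 24  [len(B.lim) + 22]
35. n0.pre = 16  [S₁.acc - 7]
36. n0.key = true  [S₁.key == true]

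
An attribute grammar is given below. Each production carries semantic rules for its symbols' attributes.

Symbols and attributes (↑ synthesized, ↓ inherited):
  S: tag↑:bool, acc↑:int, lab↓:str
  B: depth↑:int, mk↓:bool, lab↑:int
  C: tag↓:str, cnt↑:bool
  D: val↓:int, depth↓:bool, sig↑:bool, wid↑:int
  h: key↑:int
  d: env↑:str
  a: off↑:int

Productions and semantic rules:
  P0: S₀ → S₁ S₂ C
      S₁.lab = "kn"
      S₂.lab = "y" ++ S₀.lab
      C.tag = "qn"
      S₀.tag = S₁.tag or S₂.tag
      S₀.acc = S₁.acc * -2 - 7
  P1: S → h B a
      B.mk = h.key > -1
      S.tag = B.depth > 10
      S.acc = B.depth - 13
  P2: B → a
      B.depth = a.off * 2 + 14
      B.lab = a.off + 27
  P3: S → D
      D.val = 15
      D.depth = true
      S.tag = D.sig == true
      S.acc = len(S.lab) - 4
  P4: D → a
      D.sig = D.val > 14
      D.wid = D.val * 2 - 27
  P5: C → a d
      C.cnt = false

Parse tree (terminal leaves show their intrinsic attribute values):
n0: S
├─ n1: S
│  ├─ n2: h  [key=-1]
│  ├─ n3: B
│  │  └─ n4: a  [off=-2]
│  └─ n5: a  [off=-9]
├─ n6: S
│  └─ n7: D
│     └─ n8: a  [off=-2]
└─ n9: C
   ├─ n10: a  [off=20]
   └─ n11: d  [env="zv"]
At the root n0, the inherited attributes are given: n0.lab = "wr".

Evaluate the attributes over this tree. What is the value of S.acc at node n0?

-1

1. n0.lab = "wr"  [given at root]
2. n1.lab = "kn"  ["kn"]
3. n2.key = -1  [terminal]
4. n3.mk = false  [h.key > -1]
5. n4.off = -2  [terminal]
6. n3.depth = 10  [a.off * 2 + 14]
7. n3.lab = 25  [a.off + 27]
8. n5.off = -9  [terminal]
9. n1.tag = false  [B.depth > 10]
10. n1.acc = -3  [B.depth - 13]
11. n6.lab = "ywr"  ["y" ++ S₀.lab]
12. n7.val = 15  [15]
13. n7.depth = true  [true]
14. n8.off = -2  [terminal]
15. n7.sig = true  [D.val > 14]
16. n7.wid = 3  [D.val * 2 - 27]
17. n6.tag = true  [D.sig == true]
18. n6.acc = -1  [len(S.lab) - 4]
19. n9.tag = "qn"  ["qn"]
20. n10.off = 20  [terminal]
21. n11.env = "zv"  [terminal]
22. n9.cnt = false  [false]
23. n0.tag = true  [S₁.tag or S₂.tag]
24. n0.acc = -1  [S₁.acc * -2 - 7]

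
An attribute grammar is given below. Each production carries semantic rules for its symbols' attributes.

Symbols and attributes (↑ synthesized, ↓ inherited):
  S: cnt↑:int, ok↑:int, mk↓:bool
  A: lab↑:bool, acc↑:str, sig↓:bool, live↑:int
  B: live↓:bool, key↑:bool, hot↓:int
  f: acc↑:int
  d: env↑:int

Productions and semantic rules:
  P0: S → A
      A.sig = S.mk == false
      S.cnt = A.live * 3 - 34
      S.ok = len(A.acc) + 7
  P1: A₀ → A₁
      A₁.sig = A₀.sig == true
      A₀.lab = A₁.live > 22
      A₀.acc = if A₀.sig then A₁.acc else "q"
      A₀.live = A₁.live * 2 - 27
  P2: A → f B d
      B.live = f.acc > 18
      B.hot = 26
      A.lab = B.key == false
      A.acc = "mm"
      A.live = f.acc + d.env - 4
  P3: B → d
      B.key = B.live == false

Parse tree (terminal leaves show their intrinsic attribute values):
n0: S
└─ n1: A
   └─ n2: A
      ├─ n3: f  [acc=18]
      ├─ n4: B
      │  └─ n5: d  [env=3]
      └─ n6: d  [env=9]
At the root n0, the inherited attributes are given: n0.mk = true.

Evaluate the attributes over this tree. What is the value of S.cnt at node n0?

1. n0.mk = true  [given at root]
2. n1.sig = false  [S.mk == false]
3. n2.sig = false  [A₀.sig == true]
4. n3.acc = 18  [terminal]
5. n4.live = false  [f.acc > 18]
6. n4.hot = 26  [26]
7. n5.env = 3  [terminal]
8. n4.key = true  [B.live == false]
9. n6.env = 9  [terminal]
10. n2.lab = false  [B.key == false]
11. n2.acc = "mm"  ["mm"]
12. n2.live = 23  [f.acc + d.env - 4]
13. n1.lab = true  [A₁.live > 22]
14. n1.acc = "q"  [if A₀.sig then A₁.acc else "q"]
15. n1.live = 19  [A₁.live * 2 - 27]
16. n0.cnt = 23  [A.live * 3 - 34]
17. n0.ok = 8  [len(A.acc) + 7]

23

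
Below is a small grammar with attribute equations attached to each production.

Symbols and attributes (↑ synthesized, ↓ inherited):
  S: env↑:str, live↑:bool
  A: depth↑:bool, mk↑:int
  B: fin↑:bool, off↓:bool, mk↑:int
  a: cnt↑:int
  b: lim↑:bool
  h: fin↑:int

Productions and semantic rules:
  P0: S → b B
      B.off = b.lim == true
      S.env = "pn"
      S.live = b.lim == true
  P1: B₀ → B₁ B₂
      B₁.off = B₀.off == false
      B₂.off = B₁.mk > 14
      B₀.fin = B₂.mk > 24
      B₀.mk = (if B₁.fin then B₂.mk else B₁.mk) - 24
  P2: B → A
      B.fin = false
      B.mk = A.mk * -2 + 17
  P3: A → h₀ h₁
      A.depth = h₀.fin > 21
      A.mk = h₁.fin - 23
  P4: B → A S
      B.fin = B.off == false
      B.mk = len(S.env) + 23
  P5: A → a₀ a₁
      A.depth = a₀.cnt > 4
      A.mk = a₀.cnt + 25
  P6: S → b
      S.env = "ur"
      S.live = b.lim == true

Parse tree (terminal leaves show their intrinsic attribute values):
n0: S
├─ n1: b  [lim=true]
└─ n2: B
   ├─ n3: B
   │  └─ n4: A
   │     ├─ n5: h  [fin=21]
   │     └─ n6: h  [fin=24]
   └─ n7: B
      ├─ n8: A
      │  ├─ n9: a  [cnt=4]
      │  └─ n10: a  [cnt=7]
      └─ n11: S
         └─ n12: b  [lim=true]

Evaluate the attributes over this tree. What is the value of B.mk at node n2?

1. n1.lim = true  [terminal]
2. n2.off = true  [b.lim == true]
3. n3.off = false  [B₀.off == false]
4. n5.fin = 21  [terminal]
5. n6.fin = 24  [terminal]
6. n4.depth = false  [h₀.fin > 21]
7. n4.mk = 1  [h₁.fin - 23]
8. n3.fin = false  [false]
9. n3.mk = 15  [A.mk * -2 + 17]
10. n7.off = true  [B₁.mk > 14]
11. n9.cnt = 4  [terminal]
12. n10.cnt = 7  [terminal]
13. n8.depth = false  [a₀.cnt > 4]
14. n8.mk = 29  [a₀.cnt + 25]
15. n12.lim = true  [terminal]
16. n11.env = "ur"  ["ur"]
17. n11.live = true  [b.lim == true]
18. n7.fin = false  [B.off == false]
19. n7.mk = 25  [len(S.env) + 23]
20. n2.fin = true  [B₂.mk > 24]
21. n2.mk = -9  [(if B₁.fin then B₂.mk else B₁.mk) - 24]
22. n0.env = "pn"  ["pn"]
23. n0.live = true  [b.lim == true]

-9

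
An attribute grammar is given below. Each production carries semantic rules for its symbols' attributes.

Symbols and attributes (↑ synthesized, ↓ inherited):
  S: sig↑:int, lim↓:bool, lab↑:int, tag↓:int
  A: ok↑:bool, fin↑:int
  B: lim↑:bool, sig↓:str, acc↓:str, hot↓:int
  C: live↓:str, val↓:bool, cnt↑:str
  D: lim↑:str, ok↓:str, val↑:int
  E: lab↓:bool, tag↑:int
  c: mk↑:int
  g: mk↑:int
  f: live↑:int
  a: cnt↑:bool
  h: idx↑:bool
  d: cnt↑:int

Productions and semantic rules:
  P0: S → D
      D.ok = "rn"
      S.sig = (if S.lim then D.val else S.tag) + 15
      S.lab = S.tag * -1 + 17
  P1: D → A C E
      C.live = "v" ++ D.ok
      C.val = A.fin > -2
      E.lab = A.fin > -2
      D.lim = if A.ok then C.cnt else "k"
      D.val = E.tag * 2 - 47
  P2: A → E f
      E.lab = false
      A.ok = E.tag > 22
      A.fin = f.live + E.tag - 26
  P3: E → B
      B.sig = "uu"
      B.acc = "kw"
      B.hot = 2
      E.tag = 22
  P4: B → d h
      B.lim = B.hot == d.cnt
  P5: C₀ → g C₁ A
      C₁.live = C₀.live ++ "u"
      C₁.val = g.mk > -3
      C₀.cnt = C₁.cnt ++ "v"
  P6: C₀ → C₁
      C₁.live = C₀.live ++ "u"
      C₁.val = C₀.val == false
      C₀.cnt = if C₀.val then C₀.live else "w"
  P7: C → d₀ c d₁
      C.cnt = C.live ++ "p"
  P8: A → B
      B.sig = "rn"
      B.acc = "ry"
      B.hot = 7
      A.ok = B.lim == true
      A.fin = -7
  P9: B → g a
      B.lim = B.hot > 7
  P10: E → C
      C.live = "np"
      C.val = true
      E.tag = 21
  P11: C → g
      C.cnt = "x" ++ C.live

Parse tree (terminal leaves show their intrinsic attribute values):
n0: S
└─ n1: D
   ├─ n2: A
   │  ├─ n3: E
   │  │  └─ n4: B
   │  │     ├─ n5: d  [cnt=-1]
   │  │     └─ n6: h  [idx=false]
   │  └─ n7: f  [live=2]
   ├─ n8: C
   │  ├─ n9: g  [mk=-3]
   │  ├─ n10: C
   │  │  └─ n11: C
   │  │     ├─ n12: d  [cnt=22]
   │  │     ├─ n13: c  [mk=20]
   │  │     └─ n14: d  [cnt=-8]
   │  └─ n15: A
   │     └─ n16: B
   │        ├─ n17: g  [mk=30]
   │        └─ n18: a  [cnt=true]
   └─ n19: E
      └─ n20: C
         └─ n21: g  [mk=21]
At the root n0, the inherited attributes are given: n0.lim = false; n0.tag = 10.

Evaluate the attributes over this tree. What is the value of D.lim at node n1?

1. n0.lim = false  [given at root]
2. n0.tag = 10  [given at root]
3. n1.ok = "rn"  ["rn"]
4. n3.lab = false  [false]
5. n4.sig = "uu"  ["uu"]
6. n4.acc = "kw"  ["kw"]
7. n4.hot = 2  [2]
8. n5.cnt = -1  [terminal]
9. n6.idx = false  [terminal]
10. n4.lim = false  [B.hot == d.cnt]
11. n3.tag = 22  [22]
12. n7.live = 2  [terminal]
13. n2.ok = false  [E.tag > 22]
14. n2.fin = -2  [f.live + E.tag - 26]
15. n8.live = "vrn"  ["v" ++ D.ok]
16. n8.val = false  [A.fin > -2]
17. n9.mk = -3  [terminal]
18. n10.live = "vrnu"  [C₀.live ++ "u"]
19. n10.val = false  [g.mk > -3]
20. n11.live = "vrnuu"  [C₀.live ++ "u"]
21. n11.val = true  [C₀.val == false]
22. n12.cnt = 22  [terminal]
23. n13.mk = 20  [terminal]
24. n14.cnt = -8  [terminal]
25. n11.cnt = "vrnuup"  [C.live ++ "p"]
26. n10.cnt = "w"  [if C₀.val then C₀.live else "w"]
27. n16.sig = "rn"  ["rn"]
28. n16.acc = "ry"  ["ry"]
29. n16.hot = 7  [7]
30. n17.mk = 30  [terminal]
31. n18.cnt = true  [terminal]
32. n16.lim = false  [B.hot > 7]
33. n15.ok = false  [B.lim == true]
34. n15.fin = -7  [-7]
35. n8.cnt = "wv"  [C₁.cnt ++ "v"]
36. n19.lab = false  [A.fin > -2]
37. n20.live = "np"  ["np"]
38. n20.val = true  [true]
39. n21.mk = 21  [terminal]
40. n20.cnt = "xnp"  ["x" ++ C.live]
41. n19.tag = 21  [21]
42. n1.lim = "k"  [if A.ok then C.cnt else "k"]
43. n1.val = -5  [E.tag * 2 - 47]
44. n0.sig = 25  [(if S.lim then D.val else S.tag) + 15]
45. n0.lab = 7  [S.tag * -1 + 17]

"k"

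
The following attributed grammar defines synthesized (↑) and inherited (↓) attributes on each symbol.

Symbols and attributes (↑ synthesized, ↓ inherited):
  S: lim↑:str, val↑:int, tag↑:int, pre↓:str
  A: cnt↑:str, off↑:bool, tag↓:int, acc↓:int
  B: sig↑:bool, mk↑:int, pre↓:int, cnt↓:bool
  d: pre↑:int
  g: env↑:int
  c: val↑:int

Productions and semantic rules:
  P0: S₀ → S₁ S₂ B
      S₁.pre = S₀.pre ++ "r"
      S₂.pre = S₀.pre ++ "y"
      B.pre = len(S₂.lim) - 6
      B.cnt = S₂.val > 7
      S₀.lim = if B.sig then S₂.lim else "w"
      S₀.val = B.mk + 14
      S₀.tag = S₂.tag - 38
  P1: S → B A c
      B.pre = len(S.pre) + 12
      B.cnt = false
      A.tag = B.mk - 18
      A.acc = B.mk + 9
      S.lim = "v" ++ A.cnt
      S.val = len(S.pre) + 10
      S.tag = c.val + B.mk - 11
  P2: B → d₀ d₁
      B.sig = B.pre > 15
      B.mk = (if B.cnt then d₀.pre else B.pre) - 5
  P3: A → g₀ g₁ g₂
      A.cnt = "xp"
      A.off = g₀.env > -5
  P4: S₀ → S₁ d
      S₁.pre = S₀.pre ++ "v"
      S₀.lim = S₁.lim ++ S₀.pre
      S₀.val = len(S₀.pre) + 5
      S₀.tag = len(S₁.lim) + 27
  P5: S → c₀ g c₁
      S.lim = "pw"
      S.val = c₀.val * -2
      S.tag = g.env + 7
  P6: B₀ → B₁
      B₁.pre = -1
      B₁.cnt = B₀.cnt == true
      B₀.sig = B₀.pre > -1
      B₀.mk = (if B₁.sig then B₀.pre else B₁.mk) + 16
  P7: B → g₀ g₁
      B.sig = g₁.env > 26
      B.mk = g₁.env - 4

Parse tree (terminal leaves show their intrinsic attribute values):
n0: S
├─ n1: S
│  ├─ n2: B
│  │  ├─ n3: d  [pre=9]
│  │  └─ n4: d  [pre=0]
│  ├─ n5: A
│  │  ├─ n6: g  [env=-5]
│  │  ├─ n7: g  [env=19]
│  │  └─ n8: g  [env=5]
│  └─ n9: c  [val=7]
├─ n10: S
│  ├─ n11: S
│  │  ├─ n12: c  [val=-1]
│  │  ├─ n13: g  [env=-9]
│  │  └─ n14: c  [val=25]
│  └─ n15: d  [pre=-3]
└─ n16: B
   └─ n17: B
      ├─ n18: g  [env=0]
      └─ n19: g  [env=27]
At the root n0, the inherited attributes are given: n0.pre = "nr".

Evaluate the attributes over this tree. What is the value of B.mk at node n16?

15

1. n0.pre = "nr"  [given at root]
2. n1.pre = "nrr"  [S₀.pre ++ "r"]
3. n2.pre = 15  [len(S.pre) + 12]
4. n2.cnt = false  [false]
5. n3.pre = 9  [terminal]
6. n4.pre = 0  [terminal]
7. n2.sig = false  [B.pre > 15]
8. n2.mk = 10  [(if B.cnt then d₀.pre else B.pre) - 5]
9. n5.tag = -8  [B.mk - 18]
10. n5.acc = 19  [B.mk + 9]
11. n6.env = -5  [terminal]
12. n7.env = 19  [terminal]
13. n8.env = 5  [terminal]
14. n5.cnt = "xp"  ["xp"]
15. n5.off = false  [g₀.env > -5]
16. n9.val = 7  [terminal]
17. n1.lim = "vxp"  ["v" ++ A.cnt]
18. n1.val = 13  [len(S.pre) + 10]
19. n1.tag = 6  [c.val + B.mk - 11]
20. n10.pre = "nry"  [S₀.pre ++ "y"]
21. n11.pre = "nryv"  [S₀.pre ++ "v"]
22. n12.val = -1  [terminal]
23. n13.env = -9  [terminal]
24. n14.val = 25  [terminal]
25. n11.lim = "pw"  ["pw"]
26. n11.val = 2  [c₀.val * -2]
27. n11.tag = -2  [g.env + 7]
28. n15.pre = -3  [terminal]
29. n10.lim = "pwnry"  [S₁.lim ++ S₀.pre]
30. n10.val = 8  [len(S₀.pre) + 5]
31. n10.tag = 29  [len(S₁.lim) + 27]
32. n16.pre = -1  [len(S₂.lim) - 6]
33. n16.cnt = true  [S₂.val > 7]
34. n17.pre = -1  [-1]
35. n17.cnt = true  [B₀.cnt == true]
36. n18.env = 0  [terminal]
37. n19.env = 27  [terminal]
38. n17.sig = true  [g₁.env > 26]
39. n17.mk = 23  [g₁.env - 4]
40. n16.sig = false  [B₀.pre > -1]
41. n16.mk = 15  [(if B₁.sig then B₀.pre else B₁.mk) + 16]
42. n0.lim = "w"  [if B.sig then S₂.lim else "w"]
43. n0.val = 29  [B.mk + 14]
44. n0.tag = -9  [S₂.tag - 38]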